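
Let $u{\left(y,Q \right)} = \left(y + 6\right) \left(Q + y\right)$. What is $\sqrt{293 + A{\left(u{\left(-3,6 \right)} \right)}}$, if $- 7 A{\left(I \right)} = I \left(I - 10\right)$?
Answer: $\frac{2 \sqrt{3605}}{7} \approx 17.155$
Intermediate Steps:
$u{\left(y,Q \right)} = \left(6 + y\right) \left(Q + y\right)$
$A{\left(I \right)} = - \frac{I \left(-10 + I\right)}{7}$ ($A{\left(I \right)} = - \frac{I \left(I - 10\right)}{7} = - \frac{I \left(-10 + I\right)}{7}$)
$\sqrt{293 + A{\left(u{\left(-3,6 \right)} \right)}} = \sqrt{293 + \frac{\left(\left(-3\right)^{2} + 6 \cdot 6 + 6 \left(-3\right) + 6 \left(-3\right)\right) \left(10 - \left(\left(-3\right)^{2} + 6 \cdot 6 + 6 \left(-3\right) + 6 \left(-3\right)\right)\right)}{7}} = \sqrt{293 + \frac{\left(9 + 36 - 18 - 18\right) \left(10 - \left(9 + 36 - 18 - 18\right)\right)}{7}} = \sqrt{293 + \frac{1}{7} \cdot 9 \left(10 - 9\right)} = \sqrt{293 + \frac{1}{7} \cdot 9 \cdot 1} = \sqrt{293 + \frac{9}{7}} = \sqrt{\frac{2060}{7}} = \frac{2 \sqrt{3605}}{7}$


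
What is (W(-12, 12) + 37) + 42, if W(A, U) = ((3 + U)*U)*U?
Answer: 2239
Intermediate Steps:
W(A, U) = U**2*(3 + U) (W(A, U) = (U*(3 + U))*U = U**2*(3 + U))
(W(-12, 12) + 37) + 42 = (12**2*(3 + 12) + 37) + 42 = (144*15 + 37) + 42 = (2160 + 37) + 42 = 2197 + 42 = 2239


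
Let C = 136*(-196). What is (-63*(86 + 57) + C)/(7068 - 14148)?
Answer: 7133/1416 ≈ 5.0374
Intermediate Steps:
C = -26656
(-63*(86 + 57) + C)/(7068 - 14148) = (-63*(86 + 57) - 26656)/(7068 - 14148) = (-63*143 - 26656)/(-7080) = (-9009 - 26656)*(-1/7080) = -35665*(-1/7080) = 7133/1416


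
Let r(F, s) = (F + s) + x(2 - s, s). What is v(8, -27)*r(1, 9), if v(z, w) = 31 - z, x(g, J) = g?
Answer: 69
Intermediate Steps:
r(F, s) = 2 + F (r(F, s) = (F + s) + (2 - s) = 2 + F)
v(8, -27)*r(1, 9) = (31 - 1*8)*(2 + 1) = (31 - 8)*3 = 23*3 = 69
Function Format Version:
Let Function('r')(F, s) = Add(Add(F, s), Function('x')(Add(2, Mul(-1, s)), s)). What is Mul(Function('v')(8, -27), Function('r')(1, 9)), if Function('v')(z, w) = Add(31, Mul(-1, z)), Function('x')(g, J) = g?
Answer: 69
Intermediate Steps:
Function('r')(F, s) = Add(2, F) (Function('r')(F, s) = Add(Add(F, s), Add(2, Mul(-1, s))) = Add(2, F))
Mul(Function('v')(8, -27), Function('r')(1, 9)) = Mul(Add(31, Mul(-1, 8)), Add(2, 1)) = Mul(Add(31, -8), 3) = Mul(23, 3) = 69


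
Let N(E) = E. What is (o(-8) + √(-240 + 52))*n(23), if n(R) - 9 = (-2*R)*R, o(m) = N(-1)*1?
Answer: 1049 - 2098*I*√47 ≈ 1049.0 - 14383.0*I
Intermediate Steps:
o(m) = -1 (o(m) = -1*1 = -1)
n(R) = 9 - 2*R² (n(R) = 9 + (-2*R)*R = 9 - 2*R²)
(o(-8) + √(-240 + 52))*n(23) = (-1 + √(-240 + 52))*(9 - 2*23²) = (-1 + √(-188))*(9 - 2*529) = (-1 + 2*I*√47)*(9 - 1058) = (-1 + 2*I*√47)*(-1049) = 1049 - 2098*I*√47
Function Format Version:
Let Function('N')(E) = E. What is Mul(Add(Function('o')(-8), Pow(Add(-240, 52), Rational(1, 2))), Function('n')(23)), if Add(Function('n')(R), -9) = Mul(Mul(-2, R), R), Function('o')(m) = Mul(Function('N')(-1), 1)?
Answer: Add(1049, Mul(-2098, I, Pow(47, Rational(1, 2)))) ≈ Add(1049.0, Mul(-14383., I))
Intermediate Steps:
Function('o')(m) = -1 (Function('o')(m) = Mul(-1, 1) = -1)
Function('n')(R) = Add(9, Mul(-2, Pow(R, 2))) (Function('n')(R) = Add(9, Mul(Mul(-2, R), R)) = Add(9, Mul(-2, Pow(R, 2))))
Mul(Add(Function('o')(-8), Pow(Add(-240, 52), Rational(1, 2))), Function('n')(23)) = Mul(Add(-1, Pow(Add(-240, 52), Rational(1, 2))), Add(9, Mul(-2, Pow(23, 2)))) = Mul(Add(-1, Pow(-188, Rational(1, 2))), Add(9, Mul(-2, 529))) = Mul(Add(-1, Mul(2, I, Pow(47, Rational(1, 2)))), Add(9, -1058)) = Mul(Add(-1, Mul(2, I, Pow(47, Rational(1, 2)))), -1049) = Add(1049, Mul(-2098, I, Pow(47, Rational(1, 2))))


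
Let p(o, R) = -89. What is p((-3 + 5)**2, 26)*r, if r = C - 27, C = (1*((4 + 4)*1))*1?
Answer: 1691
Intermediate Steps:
C = 8 (C = (1*(8*1))*1 = (1*8)*1 = 8*1 = 8)
r = -19 (r = 8 - 27 = -19)
p((-3 + 5)**2, 26)*r = -89*(-19) = 1691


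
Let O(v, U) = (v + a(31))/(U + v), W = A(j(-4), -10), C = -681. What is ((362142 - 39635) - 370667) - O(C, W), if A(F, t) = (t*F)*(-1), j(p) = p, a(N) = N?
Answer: -34724010/721 ≈ -48161.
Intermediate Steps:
A(F, t) = -F*t (A(F, t) = (F*t)*(-1) = -F*t)
W = -40 (W = -1*(-4)*(-10) = -40)
O(v, U) = (31 + v)/(U + v) (O(v, U) = (v + 31)/(U + v) = (31 + v)/(U + v))
((362142 - 39635) - 370667) - O(C, W) = ((362142 - 39635) - 370667) - (31 - 681)/(-40 - 681) = (322507 - 370667) - (-650)/(-721) = -48160 - (-1)*(-650)/721 = -48160 - 1*650/721 = -48160 - 650/721 = -34724010/721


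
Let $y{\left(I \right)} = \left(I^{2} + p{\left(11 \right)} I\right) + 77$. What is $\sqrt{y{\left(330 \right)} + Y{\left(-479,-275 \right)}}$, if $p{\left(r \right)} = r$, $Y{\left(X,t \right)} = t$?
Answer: $2 \sqrt{28083} \approx 335.16$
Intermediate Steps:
$y{\left(I \right)} = 77 + I^{2} + 11 I$ ($y{\left(I \right)} = \left(I^{2} + 11 I\right) + 77 = 77 + I^{2} + 11 I$)
$\sqrt{y{\left(330 \right)} + Y{\left(-479,-275 \right)}} = \sqrt{\left(77 + 330^{2} + 11 \cdot 330\right) - 275} = \sqrt{\left(77 + 108900 + 3630\right) - 275} = \sqrt{112607 - 275} = \sqrt{112332} = 2 \sqrt{28083}$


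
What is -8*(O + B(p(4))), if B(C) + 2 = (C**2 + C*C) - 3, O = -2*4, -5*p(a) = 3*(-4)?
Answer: 296/25 ≈ 11.840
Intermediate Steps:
p(a) = 12/5 (p(a) = -3*(-4)/5 = -1/5*(-12) = 12/5)
O = -8
B(C) = -5 + 2*C**2 (B(C) = -2 + ((C**2 + C*C) - 3) = -2 + ((C**2 + C**2) - 3) = -2 + (2*C**2 - 3) = -2 + (-3 + 2*C**2) = -5 + 2*C**2)
-8*(O + B(p(4))) = -8*(-8 + (-5 + 2*(12/5)**2)) = -8*(-8 + (-5 + 2*(144/25))) = -8*(-8 + (-5 + 288/25)) = -8*(-8 + 163/25) = -8*(-37/25) = 296/25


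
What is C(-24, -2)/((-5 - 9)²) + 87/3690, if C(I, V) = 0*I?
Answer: 29/1230 ≈ 0.023577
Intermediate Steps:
C(I, V) = 0
C(-24, -2)/((-5 - 9)²) + 87/3690 = 0/((-5 - 9)²) + 87/3690 = 0/((-14)²) + 87*(1/3690) = 0/196 + 29/1230 = 0*(1/196) + 29/1230 = 0 + 29/1230 = 29/1230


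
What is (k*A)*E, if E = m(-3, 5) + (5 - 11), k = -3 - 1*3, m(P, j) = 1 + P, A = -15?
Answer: -720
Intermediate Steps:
k = -6 (k = -3 - 3 = -6)
E = -8 (E = (1 - 3) + (5 - 11) = -2 - 6 = -8)
(k*A)*E = -6*(-15)*(-8) = 90*(-8) = -720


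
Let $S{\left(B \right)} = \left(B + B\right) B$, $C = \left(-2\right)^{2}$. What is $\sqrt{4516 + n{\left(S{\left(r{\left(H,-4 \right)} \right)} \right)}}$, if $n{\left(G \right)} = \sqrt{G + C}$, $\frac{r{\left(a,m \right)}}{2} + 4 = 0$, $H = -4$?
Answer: $\sqrt{4516 + 2 \sqrt{33}} \approx 67.287$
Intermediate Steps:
$C = 4$
$r{\left(a,m \right)} = -8$ ($r{\left(a,m \right)} = -8 + 2 \cdot 0 = -8 + 0 = -8$)
$S{\left(B \right)} = 2 B^{2}$ ($S{\left(B \right)} = 2 B B = 2 B^{2}$)
$n{\left(G \right)} = \sqrt{4 + G}$ ($n{\left(G \right)} = \sqrt{G + 4} = \sqrt{4 + G}$)
$\sqrt{4516 + n{\left(S{\left(r{\left(H,-4 \right)} \right)} \right)}} = \sqrt{4516 + \sqrt{4 + 2 \left(-8\right)^{2}}} = \sqrt{4516 + \sqrt{4 + 2 \cdot 64}} = \sqrt{4516 + \sqrt{4 + 128}} = \sqrt{4516 + \sqrt{132}} = \sqrt{4516 + 2 \sqrt{33}}$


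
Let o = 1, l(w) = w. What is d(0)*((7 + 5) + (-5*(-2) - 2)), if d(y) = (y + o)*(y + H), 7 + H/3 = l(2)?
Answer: -300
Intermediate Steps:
H = -15 (H = -21 + 3*2 = -21 + 6 = -15)
d(y) = (1 + y)*(-15 + y) (d(y) = (y + 1)*(y - 15) = (1 + y)*(-15 + y))
d(0)*((7 + 5) + (-5*(-2) - 2)) = (-15 + 0² - 14*0)*((7 + 5) + (-5*(-2) - 2)) = (-15 + 0 + 0)*(12 + (10 - 2)) = -15*(12 + 8) = -15*20 = -300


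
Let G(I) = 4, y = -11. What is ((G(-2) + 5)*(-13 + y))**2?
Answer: 46656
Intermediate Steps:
((G(-2) + 5)*(-13 + y))**2 = ((4 + 5)*(-13 - 11))**2 = (9*(-24))**2 = (-216)**2 = 46656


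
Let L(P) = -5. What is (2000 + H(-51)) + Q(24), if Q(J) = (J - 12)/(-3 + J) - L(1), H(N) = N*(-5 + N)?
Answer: 34031/7 ≈ 4861.6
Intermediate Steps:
Q(J) = 5 + (-12 + J)/(-3 + J) (Q(J) = (J - 12)/(-3 + J) - 1*(-5) = (-12 + J)/(-3 + J) + 5 = 5 + (-12 + J)/(-3 + J))
(2000 + H(-51)) + Q(24) = (2000 - 51*(-5 - 51)) + 3*(-9 + 2*24)/(-3 + 24) = (2000 - 51*(-56)) + 3*(-9 + 48)/21 = (2000 + 2856) + 3*(1/21)*39 = 4856 + 39/7 = 34031/7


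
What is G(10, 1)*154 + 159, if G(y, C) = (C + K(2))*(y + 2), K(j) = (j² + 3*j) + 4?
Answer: 27879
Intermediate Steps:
K(j) = 4 + j² + 3*j
G(y, C) = (2 + y)*(14 + C) (G(y, C) = (C + (4 + 2² + 3*2))*(y + 2) = (C + (4 + 4 + 6))*(2 + y) = (C + 14)*(2 + y) = (14 + C)*(2 + y) = (2 + y)*(14 + C))
G(10, 1)*154 + 159 = (28 + 2*1 + 14*10 + 1*10)*154 + 159 = (28 + 2 + 140 + 10)*154 + 159 = 180*154 + 159 = 27720 + 159 = 27879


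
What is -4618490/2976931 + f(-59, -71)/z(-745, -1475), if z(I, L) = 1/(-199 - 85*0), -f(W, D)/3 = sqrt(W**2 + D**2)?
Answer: -4618490/2976931 + 597*sqrt(8522) ≈ 55110.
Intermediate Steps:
f(W, D) = -3*sqrt(D**2 + W**2) (f(W, D) = -3*sqrt(W**2 + D**2) = -3*sqrt(D**2 + W**2))
z(I, L) = -1/199 (z(I, L) = 1/(-199 + 0) = 1/(-199) = -1/199)
-4618490/2976931 + f(-59, -71)/z(-745, -1475) = -4618490/2976931 + (-3*sqrt((-71)**2 + (-59)**2))/(-1/199) = -4618490*1/2976931 - 3*sqrt(5041 + 3481)*(-199) = -4618490/2976931 - 3*sqrt(8522)*(-199) = -4618490/2976931 + 597*sqrt(8522)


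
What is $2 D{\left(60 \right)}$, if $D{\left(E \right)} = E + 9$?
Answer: $138$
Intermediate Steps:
$D{\left(E \right)} = 9 + E$
$2 D{\left(60 \right)} = 2 \left(9 + 60\right) = 2 \cdot 69 = 138$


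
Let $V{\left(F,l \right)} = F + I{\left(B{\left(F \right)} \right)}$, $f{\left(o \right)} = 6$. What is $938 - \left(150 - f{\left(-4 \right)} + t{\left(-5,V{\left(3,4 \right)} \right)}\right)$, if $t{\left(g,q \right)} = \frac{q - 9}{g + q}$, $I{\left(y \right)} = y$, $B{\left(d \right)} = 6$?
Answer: $794$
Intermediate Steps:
$V{\left(F,l \right)} = 6 + F$ ($V{\left(F,l \right)} = F + 6 = 6 + F$)
$t{\left(g,q \right)} = \frac{-9 + q}{g + q}$
$938 - \left(150 - f{\left(-4 \right)} + t{\left(-5,V{\left(3,4 \right)} \right)}\right) = 938 + \left(\left(\left(-6\right) 25 + 6\right) - \frac{-9 + \left(6 + 3\right)}{-5 + \left(6 + 3\right)}\right) = 938 + \left(\left(-150 + 6\right) - \frac{-9 + 9}{-5 + 9}\right) = 938 - \left(144 + \frac{1}{4} \cdot 0\right) = 938 - 144 = 794$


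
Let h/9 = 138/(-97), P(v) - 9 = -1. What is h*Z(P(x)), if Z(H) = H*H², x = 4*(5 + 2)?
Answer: -635904/97 ≈ -6555.7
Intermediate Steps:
x = 28 (x = 4*7 = 28)
P(v) = 8 (P(v) = 9 - 1 = 8)
Z(H) = H³
h = -1242/97 (h = 9*(138/(-97)) = 9*(138*(-1/97)) = 9*(-138/97) = -1242/97 ≈ -12.804)
h*Z(P(x)) = -1242/97*8³ = -1242/97*512 = -635904/97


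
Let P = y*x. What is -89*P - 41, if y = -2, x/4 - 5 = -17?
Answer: -8585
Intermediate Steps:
x = -48 (x = 20 + 4*(-17) = 20 - 68 = -48)
P = 96 (P = -2*(-48) = 96)
-89*P - 41 = -89*96 - 41 = -8544 - 41 = -8585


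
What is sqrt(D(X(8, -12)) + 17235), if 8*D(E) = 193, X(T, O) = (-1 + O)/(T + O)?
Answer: 13*sqrt(1634)/4 ≈ 131.37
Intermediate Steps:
X(T, O) = (-1 + O)/(O + T)
D(E) = 193/8 (D(E) = (1/8)*193 = 193/8)
sqrt(D(X(8, -12)) + 17235) = sqrt(193/8 + 17235) = sqrt(138073/8) = 13*sqrt(1634)/4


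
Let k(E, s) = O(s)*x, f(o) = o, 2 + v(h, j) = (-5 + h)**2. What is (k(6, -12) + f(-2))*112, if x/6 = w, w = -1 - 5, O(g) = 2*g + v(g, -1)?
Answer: -1060640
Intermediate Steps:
v(h, j) = -2 + (-5 + h)**2
O(g) = -2 + (-5 + g)**2 + 2*g (O(g) = 2*g + (-2 + (-5 + g)**2) = -2 + (-5 + g)**2 + 2*g)
w = -6
x = -36 (x = 6*(-6) = -36)
k(E, s) = -828 - 36*s**2 + 288*s (k(E, s) = (23 + s**2 - 8*s)*(-36) = -828 - 36*s**2 + 288*s)
(k(6, -12) + f(-2))*112 = ((-828 - 36*(-12)**2 + 288*(-12)) - 2)*112 = ((-828 - 36*144 - 3456) - 2)*112 = ((-828 - 5184 - 3456) - 2)*112 = (-9468 - 2)*112 = -9470*112 = -1060640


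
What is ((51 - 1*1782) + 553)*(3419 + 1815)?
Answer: -6165652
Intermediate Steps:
((51 - 1*1782) + 553)*(3419 + 1815) = ((51 - 1782) + 553)*5234 = (-1731 + 553)*5234 = -1178*5234 = -6165652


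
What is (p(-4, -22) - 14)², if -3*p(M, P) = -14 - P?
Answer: 2500/9 ≈ 277.78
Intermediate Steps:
p(M, P) = 14/3 + P/3 (p(M, P) = -(-14 - P)/3 = 14/3 + P/3)
(p(-4, -22) - 14)² = ((14/3 + (⅓)*(-22)) - 14)² = ((14/3 - 22/3) - 14)² = (-8/3 - 14)² = (-50/3)² = 2500/9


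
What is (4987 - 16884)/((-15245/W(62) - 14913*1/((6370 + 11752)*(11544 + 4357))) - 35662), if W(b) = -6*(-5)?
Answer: 5142322197051/15634080119960 ≈ 0.32892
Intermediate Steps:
W(b) = 30
(4987 - 16884)/((-15245/W(62) - 14913*1/((6370 + 11752)*(11544 + 4357))) - 35662) = (4987 - 16884)/((-15245/30 - 14913*1/((6370 + 11752)*(11544 + 4357))) - 35662) = -11897/((-15245*1/30 - 14913/(15901*18122)) - 35662) = -11897/((-3049/6 - 14913/288157922) - 35662) = -11897/(-219648398414/432236883 - 35662) = -11897/(-15634080119960/432236883) = -11897*(-432236883/15634080119960) = 5142322197051/15634080119960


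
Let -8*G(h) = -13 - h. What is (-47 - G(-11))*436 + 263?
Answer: -20338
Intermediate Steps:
G(h) = 13/8 + h/8 (G(h) = -(-13 - h)/8 = 13/8 + h/8)
(-47 - G(-11))*436 + 263 = (-47 - (13/8 + (⅛)*(-11)))*436 + 263 = (-47 - (13/8 - 11/8))*436 + 263 = (-47 - 1*¼)*436 + 263 = (-47 - ¼)*436 + 263 = -189/4*436 + 263 = -20601 + 263 = -20338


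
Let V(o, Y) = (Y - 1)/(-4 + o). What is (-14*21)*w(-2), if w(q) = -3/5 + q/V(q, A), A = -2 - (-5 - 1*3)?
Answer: -2646/5 ≈ -529.20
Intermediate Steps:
A = 6 (A = -2 - (-5 - 3) = -2 - 1*(-8) = -2 + 8 = 6)
V(o, Y) = (-1 + Y)/(-4 + o)
w(q) = -3/5 + q*(-4/5 + q/5) (w(q) = -3/5 + q/(((-1 + 6)/(-4 + q))) = -3*1/5 + q/((5/(-4 + q))) = -3/5 + q/((5/(-4 + q))) = -3/5 + q*(-4/5 + q/5))
(-14*21)*w(-2) = (-14*21)*(-3/5 + (1/5)*(-2)*(-4 - 2)) = -294*(-3/5 + (1/5)*(-2)*(-6)) = -294*(-3/5 + 12/5) = -294*9/5 = -2646/5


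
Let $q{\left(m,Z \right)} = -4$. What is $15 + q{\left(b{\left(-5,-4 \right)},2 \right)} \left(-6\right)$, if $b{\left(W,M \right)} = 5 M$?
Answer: $39$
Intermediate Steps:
$15 + q{\left(b{\left(-5,-4 \right)},2 \right)} \left(-6\right) = 15 - -24 = 15 + 24 = 39$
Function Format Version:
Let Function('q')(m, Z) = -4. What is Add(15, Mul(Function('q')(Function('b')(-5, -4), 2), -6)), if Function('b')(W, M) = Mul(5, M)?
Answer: 39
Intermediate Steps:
Add(15, Mul(Function('q')(Function('b')(-5, -4), 2), -6)) = Add(15, Mul(-4, -6)) = Add(15, 24) = 39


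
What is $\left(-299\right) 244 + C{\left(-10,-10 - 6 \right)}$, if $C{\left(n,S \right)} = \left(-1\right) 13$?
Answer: $-72969$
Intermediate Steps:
$C{\left(n,S \right)} = -13$
$\left(-299\right) 244 + C{\left(-10,-10 - 6 \right)} = \left(-299\right) 244 - 13 = -72956 - 13 = -72969$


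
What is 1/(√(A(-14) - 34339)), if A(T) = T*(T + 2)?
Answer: -I*√34171/34171 ≈ -0.0054097*I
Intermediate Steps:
A(T) = T*(2 + T)
1/(√(A(-14) - 34339)) = 1/(√(-14*(2 - 14) - 34339)) = 1/(√(-14*(-12) - 34339)) = 1/(√(168 - 34339)) = 1/(√(-34171)) = 1/(I*√34171) = -I*√34171/34171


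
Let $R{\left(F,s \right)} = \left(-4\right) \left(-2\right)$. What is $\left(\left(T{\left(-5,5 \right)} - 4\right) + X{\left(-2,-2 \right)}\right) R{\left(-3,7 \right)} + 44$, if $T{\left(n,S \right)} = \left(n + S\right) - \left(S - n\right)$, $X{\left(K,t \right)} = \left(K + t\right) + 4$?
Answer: $-68$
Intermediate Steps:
$X{\left(K,t \right)} = 4 + K + t$
$T{\left(n,S \right)} = 2 n$ ($T{\left(n,S \right)} = \left(S + n\right) - \left(S - n\right) = 2 n$)
$R{\left(F,s \right)} = 8$
$\left(\left(T{\left(-5,5 \right)} - 4\right) + X{\left(-2,-2 \right)}\right) R{\left(-3,7 \right)} + 44 = \left(\left(2 \left(-5\right) - 4\right) - 0\right) 8 + 44 = \left(\left(-10 - 4\right) + 0\right) 8 + 44 = \left(-14 + 0\right) 8 + 44 = \left(-14\right) 8 + 44 = -112 + 44 = -68$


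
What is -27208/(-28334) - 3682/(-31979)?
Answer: 487205210/453046493 ≈ 1.0754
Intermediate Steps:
-27208/(-28334) - 3682/(-31979) = -27208*(-1/28334) - 3682*(-1/31979) = 13604/14167 + 3682/31979 = 487205210/453046493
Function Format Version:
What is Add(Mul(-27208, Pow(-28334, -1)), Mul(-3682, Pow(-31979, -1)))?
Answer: Rational(487205210, 453046493) ≈ 1.0754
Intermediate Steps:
Add(Mul(-27208, Pow(-28334, -1)), Mul(-3682, Pow(-31979, -1))) = Add(Mul(-27208, Rational(-1, 28334)), Mul(-3682, Rational(-1, 31979))) = Add(Rational(13604, 14167), Rational(3682, 31979)) = Rational(487205210, 453046493)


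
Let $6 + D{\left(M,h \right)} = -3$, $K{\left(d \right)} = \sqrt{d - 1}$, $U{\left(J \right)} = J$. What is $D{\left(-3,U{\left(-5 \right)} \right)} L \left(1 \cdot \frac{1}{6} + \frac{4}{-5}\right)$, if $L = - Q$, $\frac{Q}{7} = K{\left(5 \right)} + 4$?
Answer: $- \frac{1197}{5} \approx -239.4$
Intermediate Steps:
$K{\left(d \right)} = \sqrt{-1 + d}$
$D{\left(M,h \right)} = -9$ ($D{\left(M,h \right)} = -6 - 3 = -9$)
$Q = 42$ ($Q = 7 \left(\sqrt{-1 + 5} + 4\right) = 7 \left(\sqrt{4} + 4\right) = 7 \left(2 + 4\right) = 7 \cdot 6 = 42$)
$L = -42$ ($L = \left(-1\right) 42 = -42$)
$D{\left(-3,U{\left(-5 \right)} \right)} L \left(1 \cdot \frac{1}{6} + \frac{4}{-5}\right) = \left(-9\right) \left(-42\right) \left(1 \cdot \frac{1}{6} + \frac{4}{-5}\right) = 378 \left(1 \cdot \frac{1}{6} + 4 \left(- \frac{1}{5}\right)\right) = 378 \left(\frac{1}{6} - \frac{4}{5}\right) = 378 \left(- \frac{19}{30}\right) = - \frac{1197}{5}$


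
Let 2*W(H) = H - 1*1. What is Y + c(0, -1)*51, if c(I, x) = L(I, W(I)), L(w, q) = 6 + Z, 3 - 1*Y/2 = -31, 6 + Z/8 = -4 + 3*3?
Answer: -34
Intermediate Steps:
W(H) = -½ + H/2 (W(H) = (H - 1*1)/2 = (H - 1)/2 = (-1 + H)/2 = -½ + H/2)
Z = -8 (Z = -48 + 8*(-4 + 3*3) = -48 + 8*(-4 + 9) = -48 + 8*5 = -48 + 40 = -8)
Y = 68 (Y = 6 - 2*(-31) = 6 + 62 = 68)
L(w, q) = -2 (L(w, q) = 6 - 8 = -2)
c(I, x) = -2
Y + c(0, -1)*51 = 68 - 2*51 = 68 - 102 = -34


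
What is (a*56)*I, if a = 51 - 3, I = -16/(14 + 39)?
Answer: -43008/53 ≈ -811.47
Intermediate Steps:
I = -16/53 ≈ -0.30189
a = 48
(a*56)*I = (48*56)*(-16/53) = 2688*(-16/53) = -43008/53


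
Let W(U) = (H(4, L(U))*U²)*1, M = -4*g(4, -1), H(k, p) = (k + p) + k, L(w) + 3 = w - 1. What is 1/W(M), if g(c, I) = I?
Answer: 1/128 ≈ 0.0078125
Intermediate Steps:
L(w) = -4 + w (L(w) = -3 + (w - 1) = -3 + (-1 + w) = -4 + w)
H(k, p) = p + 2*k
M = 4 (M = -4*(-1) = 4)
W(U) = U²*(4 + U) (W(U) = (((-4 + U) + 2*4)*U²)*1 = (((-4 + U) + 8)*U²)*1 = ((4 + U)*U²)*1 = (U²*(4 + U))*1 = U²*(4 + U))
1/W(M) = 1/(4²*(4 + 4)) = 1/(16*8) = 1/128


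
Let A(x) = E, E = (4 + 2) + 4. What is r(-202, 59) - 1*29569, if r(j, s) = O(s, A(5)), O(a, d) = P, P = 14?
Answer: -29555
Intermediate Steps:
E = 10 (E = 6 + 4 = 10)
A(x) = 10
O(a, d) = 14
r(j, s) = 14
r(-202, 59) - 1*29569 = 14 - 1*29569 = 14 - 29569 = -29555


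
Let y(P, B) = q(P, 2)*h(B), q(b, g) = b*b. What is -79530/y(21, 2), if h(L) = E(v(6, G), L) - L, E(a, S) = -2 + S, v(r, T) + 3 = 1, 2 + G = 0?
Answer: 13255/147 ≈ 90.170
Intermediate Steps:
G = -2 (G = -2 + 0 = -2)
v(r, T) = -2 (v(r, T) = -3 + 1 = -2)
q(b, g) = b²
h(L) = -2 (h(L) = (-2 + L) - L = -2)
y(P, B) = -2*P² (y(P, B) = P²*(-2) = -2*P²)
-79530/y(21, 2) = -79530/((-2*21²)) = -79530/((-2*441)) = -79530/(-882) = -79530*(-1/882) = 13255/147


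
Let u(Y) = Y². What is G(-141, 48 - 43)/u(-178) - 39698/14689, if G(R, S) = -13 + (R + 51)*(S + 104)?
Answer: -1402081479/465406276 ≈ -3.0126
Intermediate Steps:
G(R, S) = -13 + (51 + R)*(104 + S)
G(-141, 48 - 43)/u(-178) - 39698/14689 = (5291 + 51*(48 - 43) + 104*(-141) - 141*(48 - 43))/((-178)²) - 39698/14689 = (5291 + 51*5 - 14664 - 141*5)/31684 - 39698*1/14689 = (5291 + 255 - 14664 - 705)*(1/31684) - 39698/14689 = -9823*1/31684 - 39698/14689 = -9823/31684 - 39698/14689 = -1402081479/465406276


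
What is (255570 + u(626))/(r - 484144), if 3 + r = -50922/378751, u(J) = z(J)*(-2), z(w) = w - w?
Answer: -96797393070/183371211319 ≈ -0.52788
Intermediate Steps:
z(w) = 0
u(J) = 0 (u(J) = 0*(-2) = 0)
r = -1187175/378751 (r = -3 - 50922/378751 = -1187175/378751 ≈ -3.1344)
(255570 + u(626))/(r - 484144) = (255570 + 0)/(-1187175/378751 - 484144) = 255570/(-183371211319/378751) = 255570*(-378751/183371211319) = -96797393070/183371211319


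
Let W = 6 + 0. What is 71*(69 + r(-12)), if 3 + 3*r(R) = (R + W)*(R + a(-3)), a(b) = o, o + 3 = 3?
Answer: 6532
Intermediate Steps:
o = 0 (o = -3 + 3 = 0)
a(b) = 0
W = 6
r(R) = -1 + R*(6 + R)/3 (r(R) = -1 + ((R + 6)*(R + 0))/3 = -1 + ((6 + R)*R)/3 = -1 + (R*(6 + R))/3 = -1 + R*(6 + R)/3)
71*(69 + r(-12)) = 71*(69 + (-1 + 2*(-12) + (⅓)*(-12)²)) = 71*(69 + (-1 - 24 + (⅓)*144)) = 71*(69 + (-1 - 24 + 48)) = 71*(69 + 23) = 71*92 = 6532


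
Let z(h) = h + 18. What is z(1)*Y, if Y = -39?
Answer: -741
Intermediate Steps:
z(h) = 18 + h
z(1)*Y = (18 + 1)*(-39) = 19*(-39) = -741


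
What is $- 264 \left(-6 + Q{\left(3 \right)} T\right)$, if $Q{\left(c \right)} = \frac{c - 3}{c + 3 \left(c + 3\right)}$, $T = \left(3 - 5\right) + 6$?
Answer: $1584$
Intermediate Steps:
$T = 4$ ($T = -2 + 6 = 4$)
$Q{\left(c \right)} = \frac{-3 + c}{9 + 4 c}$ ($Q{\left(c \right)} = \frac{-3 + c}{c + 3 \left(3 + c\right)} = \frac{-3 + c}{c + \left(9 + 3 c\right)} = \frac{-3 + c}{9 + 4 c}$)
$- 264 \left(-6 + Q{\left(3 \right)} T\right) = - 264 \left(-6 + \frac{-3 + 3}{9 + 4 \cdot 3} \cdot 4\right) = - 264 \left(-6 + \frac{1}{9 + 12} \cdot 0 \cdot 4\right) = - 264 \left(-6 + \frac{1}{21} \cdot 0 \cdot 4\right) = - 264 \left(-6 + 0 \cdot 4\right) = - 264 \left(-6 + 0\right) = \left(-264\right) \left(-6\right) = 1584$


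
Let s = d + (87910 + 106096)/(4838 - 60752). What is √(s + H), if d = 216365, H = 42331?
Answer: √202192490448033/27957 ≈ 508.62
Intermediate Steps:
s = 6048819302/27957 (s = 216365 + (87910 + 106096)/(4838 - 60752) = 216365 + 194006/(-55914) = 216365 + 194006*(-1/55914) = 216365 - 97003/27957 = 6048819302/27957 ≈ 2.1636e+5)
√(s + H) = √(6048819302/27957 + 42331) = √(7232267069/27957) = √202192490448033/27957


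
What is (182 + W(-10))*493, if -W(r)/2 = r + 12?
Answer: 87754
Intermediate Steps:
W(r) = -24 - 2*r (W(r) = -2*(r + 12) = -2*(12 + r) = -24 - 2*r)
(182 + W(-10))*493 = (182 + (-24 - 2*(-10)))*493 = (182 + (-24 + 20))*493 = (182 - 4)*493 = 178*493 = 87754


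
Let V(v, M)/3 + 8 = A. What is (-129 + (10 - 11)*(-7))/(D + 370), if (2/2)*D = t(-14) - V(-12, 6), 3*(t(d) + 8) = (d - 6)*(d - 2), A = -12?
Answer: -3/13 ≈ -0.23077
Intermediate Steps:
V(v, M) = -60 (V(v, M) = -24 + 3*(-12) = -24 - 36 = -60)
t(d) = -8 + (-6 + d)*(-2 + d)/3 (t(d) = -8 + ((d - 6)*(d - 2))/3 = -8 + ((-6 + d)*(-2 + d))/3 = -8 + (-6 + d)*(-2 + d)/3)
D = 476/3 (D = (-4 - 8/3*(-14) + (⅓)*(-14)²) - 1*(-60) = (-4 + 112/3 + (⅓)*196) + 60 = (-4 + 112/3 + 196/3) + 60 = 296/3 + 60 = 476/3 ≈ 158.67)
(-129 + (10 - 11)*(-7))/(D + 370) = (-129 + (10 - 11)*(-7))/(476/3 + 370) = (-129 - 1*(-7))/(1586/3) = (-129 + 7)*(3/1586) = -122*3/1586 = -3/13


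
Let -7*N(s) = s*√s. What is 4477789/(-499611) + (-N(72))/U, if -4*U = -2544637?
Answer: -4477789/499611 + 1728*√2/17812459 ≈ -8.9624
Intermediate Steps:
U = 2544637/4 (U = -¼*(-2544637) = 2544637/4 ≈ 6.3616e+5)
N(s) = -s^(3/2)/7 (N(s) = -s*√s/7 = -s^(3/2)/7)
4477789/(-499611) + (-N(72))/U = 4477789/(-499611) + (-(-1)*72^(3/2)/7)/(2544637/4) = 4477789*(-1/499611) - (-1)*432*√2/7*(4/2544637) = -4477789/499611 - (-432)*√2/7*(4/2544637) = -4477789/499611 + (432*√2/7)*(4/2544637) = -4477789/499611 + 1728*√2/17812459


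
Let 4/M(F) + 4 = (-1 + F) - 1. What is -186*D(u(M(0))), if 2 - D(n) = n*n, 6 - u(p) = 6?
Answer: -372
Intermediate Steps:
M(F) = 4/(-6 + F) (M(F) = 4/(-4 + ((-1 + F) - 1)) = 4/(-4 + (-2 + F)) = 4/(-6 + F))
u(p) = 0 (u(p) = 6 - 1*6 = 6 - 6 = 0)
D(n) = 2 - n² (D(n) = 2 - n*n = 2 - n²)
-186*D(u(M(0))) = -186*(2 - 1*0²) = -186*(2 - 1*0) = -186*(2 + 0) = -186*2 = -372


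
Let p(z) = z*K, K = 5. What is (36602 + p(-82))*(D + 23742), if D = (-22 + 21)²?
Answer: 859306656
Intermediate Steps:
p(z) = 5*z (p(z) = z*5 = 5*z)
D = 1 (D = (-1)² = 1)
(36602 + p(-82))*(D + 23742) = (36602 + 5*(-82))*(1 + 23742) = (36602 - 410)*23743 = 36192*23743 = 859306656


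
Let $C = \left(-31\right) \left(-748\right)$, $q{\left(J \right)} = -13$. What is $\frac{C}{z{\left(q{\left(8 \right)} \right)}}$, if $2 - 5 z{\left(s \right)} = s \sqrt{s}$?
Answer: $\frac{7480}{71} - \frac{48620 i \sqrt{13}}{71} \approx 105.35 - 2469.0 i$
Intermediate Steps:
$C = 23188$
$z{\left(s \right)} = \frac{2}{5} - \frac{s^{\frac{3}{2}}}{5}$ ($z{\left(s \right)} = \frac{2}{5} - \frac{s \sqrt{s}}{5} = \frac{2}{5} - \frac{s^{\frac{3}{2}}}{5}$)
$\frac{C}{z{\left(q{\left(8 \right)} \right)}} = \frac{23188}{\frac{2}{5} - \frac{\left(-13\right)^{\frac{3}{2}}}{5}} = \frac{23188}{\frac{2}{5} - \frac{\left(-13\right) i \sqrt{13}}{5}} = \frac{23188}{\frac{2}{5} + \frac{13 i \sqrt{13}}{5}}$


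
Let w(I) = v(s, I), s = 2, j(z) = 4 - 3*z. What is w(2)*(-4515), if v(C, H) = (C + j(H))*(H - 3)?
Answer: 0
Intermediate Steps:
v(C, H) = (-3 + H)*(4 + C - 3*H) (v(C, H) = (C + (4 - 3*H))*(H - 3) = (4 + C - 3*H)*(-3 + H) = (-3 + H)*(4 + C - 3*H))
w(I) = -18 - 3*I**2 + 15*I (w(I) = -12 - 3*2 - 3*I**2 + 13*I + 2*I = -12 - 6 - 3*I**2 + 13*I + 2*I = -18 - 3*I**2 + 15*I)
w(2)*(-4515) = (-18 - 3*2**2 + 15*2)*(-4515) = (-18 - 3*4 + 30)*(-4515) = (-18 - 12 + 30)*(-4515) = 0*(-4515) = 0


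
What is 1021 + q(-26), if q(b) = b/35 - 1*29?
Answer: 34694/35 ≈ 991.26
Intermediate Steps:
q(b) = -29 + b/35 (q(b) = b*(1/35) - 29 = b/35 - 29 = -29 + b/35)
1021 + q(-26) = 1021 + (-29 + (1/35)*(-26)) = 1021 + (-29 - 26/35) = 1021 - 1041/35 = 34694/35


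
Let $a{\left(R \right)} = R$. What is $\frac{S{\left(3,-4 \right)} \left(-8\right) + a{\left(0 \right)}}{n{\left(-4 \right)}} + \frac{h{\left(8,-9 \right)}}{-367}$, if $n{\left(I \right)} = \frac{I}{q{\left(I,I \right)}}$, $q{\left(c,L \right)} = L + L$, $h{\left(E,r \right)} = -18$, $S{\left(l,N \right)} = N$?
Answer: $\frac{23506}{367} \approx 64.049$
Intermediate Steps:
$q{\left(c,L \right)} = 2 L$
$n{\left(I \right)} = \frac{1}{2}$ ($n{\left(I \right)} = \frac{I}{2 I} = I \frac{1}{2 I} = \frac{1}{2}$)
$\frac{S{\left(3,-4 \right)} \left(-8\right) + a{\left(0 \right)}}{n{\left(-4 \right)}} + \frac{h{\left(8,-9 \right)}}{-367} = \left(\left(-4\right) \left(-8\right) + 0\right) \frac{1}{\frac{1}{2}} - \frac{18}{-367} = \left(32 + 0\right) 2 - - \frac{18}{367} = 32 \cdot 2 + \frac{18}{367} = 64 + \frac{18}{367} = \frac{23506}{367}$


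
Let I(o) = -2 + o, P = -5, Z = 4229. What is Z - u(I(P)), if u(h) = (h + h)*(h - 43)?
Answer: 3529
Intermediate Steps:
u(h) = 2*h*(-43 + h) (u(h) = (2*h)*(-43 + h) = 2*h*(-43 + h))
Z - u(I(P)) = 4229 - 2*(-2 - 5)*(-43 + (-2 - 5)) = 4229 - 2*(-7)*(-43 - 7) = 4229 - 2*(-7)*(-50) = 4229 - 1*700 = 4229 - 700 = 3529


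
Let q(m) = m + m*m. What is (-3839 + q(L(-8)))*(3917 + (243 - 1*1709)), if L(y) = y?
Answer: -9272133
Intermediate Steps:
q(m) = m + m²
(-3839 + q(L(-8)))*(3917 + (243 - 1*1709)) = (-3839 - 8*(1 - 8))*(3917 + (243 - 1*1709)) = (-3839 - 8*(-7))*(3917 + (243 - 1709)) = (-3839 + 56)*(3917 - 1466) = -3783*2451 = -9272133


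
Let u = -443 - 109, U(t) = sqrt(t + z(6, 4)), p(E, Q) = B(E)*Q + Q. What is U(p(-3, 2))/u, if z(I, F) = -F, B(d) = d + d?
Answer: -I*sqrt(14)/552 ≈ -0.0067784*I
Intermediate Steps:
B(d) = 2*d
p(E, Q) = Q + 2*E*Q (p(E, Q) = (2*E)*Q + Q = 2*E*Q + Q = Q + 2*E*Q)
U(t) = sqrt(-4 + t) (U(t) = sqrt(t - 1*4) = sqrt(t - 4) = sqrt(-4 + t))
u = -552
U(p(-3, 2))/u = sqrt(-4 + 2*(1 + 2*(-3)))/(-552) = sqrt(-4 + 2*(1 - 6))*(-1/552) = sqrt(-4 + 2*(-5))*(-1/552) = sqrt(-4 - 10)*(-1/552) = sqrt(-14)*(-1/552) = (I*sqrt(14))*(-1/552) = -I*sqrt(14)/552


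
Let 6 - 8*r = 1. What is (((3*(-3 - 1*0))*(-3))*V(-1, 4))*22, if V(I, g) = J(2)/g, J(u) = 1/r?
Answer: 1188/5 ≈ 237.60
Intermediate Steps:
r = 5/8 (r = ¾ - ⅛*1 = ¾ - ⅛ = 5/8 ≈ 0.62500)
J(u) = 8/5 (J(u) = 1/(5/8) = 8/5)
V(I, g) = 8/(5*g)
(((3*(-3 - 1*0))*(-3))*V(-1, 4))*22 = (((3*(-3 - 1*0))*(-3))*((8/5)/4))*22 = (((3*(-3 + 0))*(-3))*((8/5)*(¼)))*22 = (((3*(-3))*(-3))*(⅖))*22 = (-9*(-3)*(⅖))*22 = (27*(⅖))*22 = (54/5)*22 = 1188/5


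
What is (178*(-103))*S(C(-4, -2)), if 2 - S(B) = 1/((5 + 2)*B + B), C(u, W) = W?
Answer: -302511/8 ≈ -37814.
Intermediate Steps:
S(B) = 2 - 1/(8*B) (S(B) = 2 - 1/((5 + 2)*B + B) = 2 - 1/(7*B + B) = 2 - 1/(8*B))
(178*(-103))*S(C(-4, -2)) = (178*(-103))*(2 - ⅛/(-2)) = -18334*(2 - ⅛*(-½)) = -18334*(2 + 1/16) = -18334*33/16 = -302511/8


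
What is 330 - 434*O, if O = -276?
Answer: 120114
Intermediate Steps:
330 - 434*O = 330 - 434*(-276) = 330 + 119784 = 120114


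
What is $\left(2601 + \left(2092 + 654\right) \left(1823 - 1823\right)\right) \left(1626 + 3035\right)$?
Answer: $12123261$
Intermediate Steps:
$\left(2601 + \left(2092 + 654\right) \left(1823 - 1823\right)\right) \left(1626 + 3035\right) = \left(2601 + 2746 \cdot 0\right) 4661 = \left(2601 + 0\right) 4661 = 2601 \cdot 4661 = 12123261$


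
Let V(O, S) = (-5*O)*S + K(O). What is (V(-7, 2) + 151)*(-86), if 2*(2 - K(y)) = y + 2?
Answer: -19393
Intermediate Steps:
K(y) = 1 - y/2 (K(y) = 2 - (y + 2)/2 = 2 - (2 + y)/2 = 2 + (-1 - y/2) = 1 - y/2)
V(O, S) = 1 - O/2 - 5*O*S (V(O, S) = (-5*O)*S + (1 - O/2) = -5*O*S + (1 - O/2) = 1 - O/2 - 5*O*S)
(V(-7, 2) + 151)*(-86) = ((1 - 1/2*(-7) - 5*(-7)*2) + 151)*(-86) = ((1 + 7/2 + 70) + 151)*(-86) = (149/2 + 151)*(-86) = (451/2)*(-86) = -19393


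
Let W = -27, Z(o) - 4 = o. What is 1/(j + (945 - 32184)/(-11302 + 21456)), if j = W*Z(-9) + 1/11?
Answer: 111694/14745215 ≈ 0.0075749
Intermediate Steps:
Z(o) = 4 + o
j = 1486/11 (j = -27*(4 - 9) + 1/11 = -27*(-5) + 1/11 = 135 + 1/11 = 1486/11 ≈ 135.09)
1/(j + (945 - 32184)/(-11302 + 21456)) = 1/(1486/11 + (945 - 32184)/(-11302 + 21456)) = 1/(1486/11 - 31239/10154) = 1/(14745215/111694) = 111694/14745215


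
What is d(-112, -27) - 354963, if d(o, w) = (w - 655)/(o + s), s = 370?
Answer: -45790568/129 ≈ -3.5497e+5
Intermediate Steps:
d(o, w) = (-655 + w)/(370 + o) (d(o, w) = (w - 655)/(o + 370) = (-655 + w)/(370 + o))
d(-112, -27) - 354963 = (-655 - 27)/(370 - 112) - 354963 = -682/258 - 354963 = (1/258)*(-682) - 354963 = -341/129 - 354963 = -45790568/129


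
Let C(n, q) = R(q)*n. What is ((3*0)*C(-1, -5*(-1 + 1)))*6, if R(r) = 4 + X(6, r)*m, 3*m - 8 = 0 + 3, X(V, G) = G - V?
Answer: 0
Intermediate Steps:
m = 11/3 (m = 8/3 + (0 + 3)/3 = 8/3 + (1/3)*3 = 8/3 + 1 = 11/3 ≈ 3.6667)
R(r) = -18 + 11*r/3 (R(r) = 4 + (r - 1*6)*(11/3) = 4 + (r - 6)*(11/3) = 4 + (-6 + r)*(11/3) = 4 + (-22 + 11*r/3) = -18 + 11*r/3)
C(n, q) = n*(-18 + 11*q/3) (C(n, q) = (-18 + 11*q/3)*n = n*(-18 + 11*q/3))
((3*0)*C(-1, -5*(-1 + 1)))*6 = ((3*0)*((1/3)*(-1)*(-54 + 11*(-5*(-1 + 1)))))*6 = (0*((1/3)*(-1)*(-54 + 11*(-5*0))))*6 = (0*((1/3)*(-1)*(-54 + 11*0)))*6 = (0*((1/3)*(-1)*(-54 + 0)))*6 = (0*((1/3)*(-1)*(-54)))*6 = (0*18)*6 = 0*6 = 0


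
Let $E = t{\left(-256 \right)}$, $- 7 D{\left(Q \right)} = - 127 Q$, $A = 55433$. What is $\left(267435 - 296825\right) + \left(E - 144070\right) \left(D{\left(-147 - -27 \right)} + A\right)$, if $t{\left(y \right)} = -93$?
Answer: $- \frac{53742874663}{7} \approx -7.6776 \cdot 10^{9}$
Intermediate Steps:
$D{\left(Q \right)} = \frac{127 Q}{7}$ ($D{\left(Q \right)} = - \frac{\left(-127\right) Q}{7} = \frac{127 Q}{7}$)
$E = -93$
$\left(267435 - 296825\right) + \left(E - 144070\right) \left(D{\left(-147 - -27 \right)} + A\right) = \left(267435 - 296825\right) + \left(-93 - 144070\right) \left(\frac{127 \left(-147 - -27\right)}{7} + 55433\right) = -29390 - 144163 \left(\frac{127 \left(-147 + 27\right)}{7} + 55433\right) = -29390 - 144163 \left(\frac{127}{7} \left(-120\right) + 55433\right) = -29390 - 144163 \left(- \frac{15240}{7} + 55433\right) = -29390 - \frac{53742668933}{7} = - \frac{53742874663}{7}$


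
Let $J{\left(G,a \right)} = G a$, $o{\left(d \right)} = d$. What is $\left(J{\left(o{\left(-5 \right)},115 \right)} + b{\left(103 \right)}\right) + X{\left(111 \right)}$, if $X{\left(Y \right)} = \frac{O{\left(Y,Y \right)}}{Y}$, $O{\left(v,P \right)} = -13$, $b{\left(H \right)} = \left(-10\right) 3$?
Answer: $- \frac{67168}{111} \approx -605.12$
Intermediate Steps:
$b{\left(H \right)} = -30$
$X{\left(Y \right)} = - \frac{13}{Y}$
$\left(J{\left(o{\left(-5 \right)},115 \right)} + b{\left(103 \right)}\right) + X{\left(111 \right)} = \left(\left(-5\right) 115 - 30\right) - \frac{13}{111} = \left(-575 - 30\right) - \frac{13}{111} = -605 - \frac{13}{111} = - \frac{67168}{111}$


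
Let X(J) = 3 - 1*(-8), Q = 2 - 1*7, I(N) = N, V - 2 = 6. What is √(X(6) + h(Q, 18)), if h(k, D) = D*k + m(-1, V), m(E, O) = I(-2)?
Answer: 9*I ≈ 9.0*I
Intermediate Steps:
V = 8 (V = 2 + 6 = 8)
Q = -5 (Q = 2 - 7 = -5)
m(E, O) = -2
h(k, D) = -2 + D*k (h(k, D) = D*k - 2 = -2 + D*k)
X(J) = 11 (X(J) = 3 + 8 = 11)
√(X(6) + h(Q, 18)) = √(11 + (-2 + 18*(-5))) = √(11 + (-2 - 90)) = √(11 - 92) = √(-81) = 9*I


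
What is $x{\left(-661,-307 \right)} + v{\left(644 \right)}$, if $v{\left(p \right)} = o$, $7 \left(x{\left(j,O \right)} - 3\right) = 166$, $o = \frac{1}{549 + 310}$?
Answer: $\frac{160640}{6013} \approx 26.715$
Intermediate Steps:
$o = \frac{1}{859} \approx 0.0011641$
$x{\left(j,O \right)} = \frac{187}{7}$ ($x{\left(j,O \right)} = 3 + \frac{1}{7} \cdot 166 = 3 + \frac{166}{7} = \frac{187}{7}$)
$v{\left(p \right)} = \frac{1}{859}$
$x{\left(-661,-307 \right)} + v{\left(644 \right)} = \frac{187}{7} + \frac{1}{859} = \frac{160640}{6013}$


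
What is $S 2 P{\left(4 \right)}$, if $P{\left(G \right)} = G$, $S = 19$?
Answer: $152$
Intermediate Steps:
$S 2 P{\left(4 \right)} = 19 \cdot 2 \cdot 4 = 38 \cdot 4 = 152$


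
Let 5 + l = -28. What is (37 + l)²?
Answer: 16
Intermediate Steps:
l = -33 (l = -5 - 28 = -33)
(37 + l)² = (37 - 33)² = 4² = 16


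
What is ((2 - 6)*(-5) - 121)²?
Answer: 10201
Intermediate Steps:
((2 - 6)*(-5) - 121)² = (-4*(-5) - 121)² = (20 - 121)² = (-101)² = 10201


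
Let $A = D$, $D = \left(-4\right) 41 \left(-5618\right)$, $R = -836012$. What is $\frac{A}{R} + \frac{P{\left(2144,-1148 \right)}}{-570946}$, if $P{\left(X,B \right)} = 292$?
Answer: $- \frac{65785794312}{59664713419} \approx -1.1026$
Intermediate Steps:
$D = 921352$ ($D = \left(-164\right) \left(-5618\right) = 921352$)
$A = 921352$
$\frac{A}{R} + \frac{P{\left(2144,-1148 \right)}}{-570946} = \frac{921352}{-836012} + \frac{292}{-570946} = 921352 \left(- \frac{1}{836012}\right) + 292 \left(- \frac{1}{570946}\right) = - \frac{230338}{209003} - \frac{146}{285473} = - \frac{65785794312}{59664713419}$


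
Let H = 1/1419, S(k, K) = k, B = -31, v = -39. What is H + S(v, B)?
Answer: -55340/1419 ≈ -38.999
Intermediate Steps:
H = 1/1419 ≈ 0.00070472
H + S(v, B) = 1/1419 - 39 = -55340/1419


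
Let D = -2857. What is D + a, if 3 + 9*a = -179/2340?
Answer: -60175619/21060 ≈ -2857.3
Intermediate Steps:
a = -7199/21060 (a = -⅓ + (-179/2340)/9 = -⅓ + (-179*1/2340)/9 = -⅓ + (⅑)*(-179/2340) = -⅓ - 179/21060 = -7199/21060 ≈ -0.34183)
D + a = -2857 - 7199/21060 = -60175619/21060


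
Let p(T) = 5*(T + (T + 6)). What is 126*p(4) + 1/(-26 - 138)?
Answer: 1446479/164 ≈ 8820.0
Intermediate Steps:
p(T) = 30 + 10*T (p(T) = 5*(T + (6 + T)) = 5*(6 + 2*T) = 30 + 10*T)
126*p(4) + 1/(-26 - 138) = 126*(30 + 10*4) + 1/(-26 - 138) = 126*(30 + 40) + 1/(-164) = 126*70 - 1/164 = 8820 - 1/164 = 1446479/164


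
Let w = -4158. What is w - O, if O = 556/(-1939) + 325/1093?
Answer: -8812184133/2119327 ≈ -4158.0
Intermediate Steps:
O = 22467/2119327 (O = 556*(-1/1939) + 325*(1/1093) = -556/1939 + 325/1093 = 22467/2119327 ≈ 0.010601)
w - O = -4158 - 1*22467/2119327 = -4158 - 22467/2119327 = -8812184133/2119327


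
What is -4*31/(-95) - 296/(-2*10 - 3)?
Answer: 30972/2185 ≈ 14.175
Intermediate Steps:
-4*31/(-95) - 296/(-2*10 - 3) = -124*(-1/95) - 296/(-20 - 3) = 124/95 - 296/(-23) = 124/95 - 296*(-1/23) = 124/95 + 296/23 = 30972/2185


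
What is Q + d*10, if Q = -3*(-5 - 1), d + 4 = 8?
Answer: 58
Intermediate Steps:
d = 4 (d = -4 + 8 = 4)
Q = 18 (Q = -3*(-6) = 18)
Q + d*10 = 18 + 4*10 = 18 + 40 = 58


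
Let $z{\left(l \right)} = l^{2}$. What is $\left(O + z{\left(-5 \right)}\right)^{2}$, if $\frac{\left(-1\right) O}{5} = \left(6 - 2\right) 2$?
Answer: $225$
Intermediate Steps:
$O = -40$ ($O = - 5 \left(6 - 2\right) 2 = - 5 \cdot 4 \cdot 2 = \left(-5\right) 8 = -40$)
$\left(O + z{\left(-5 \right)}\right)^{2} = \left(-40 + \left(-5\right)^{2}\right)^{2} = \left(-40 + 25\right)^{2} = \left(-15\right)^{2} = 225$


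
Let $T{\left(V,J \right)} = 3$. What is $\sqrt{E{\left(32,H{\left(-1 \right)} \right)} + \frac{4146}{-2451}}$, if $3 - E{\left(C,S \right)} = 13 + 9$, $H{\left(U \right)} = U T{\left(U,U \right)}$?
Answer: $\frac{7 i \sqrt{281865}}{817} \approx 4.5488 i$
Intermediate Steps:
$H{\left(U \right)} = 3 U$ ($H{\left(U \right)} = U 3 = 3 U$)
$E{\left(C,S \right)} = -19$ ($E{\left(C,S \right)} = 3 - \left(13 + 9\right) = 3 - 22 = -19$)
$\sqrt{E{\left(32,H{\left(-1 \right)} \right)} + \frac{4146}{-2451}} = \sqrt{-19 + \frac{4146}{-2451}} = \sqrt{-19 + 4146 \left(- \frac{1}{2451}\right)} = \sqrt{-19 - \frac{1382}{817}} = \sqrt{- \frac{16905}{817}} = \frac{7 i \sqrt{281865}}{817}$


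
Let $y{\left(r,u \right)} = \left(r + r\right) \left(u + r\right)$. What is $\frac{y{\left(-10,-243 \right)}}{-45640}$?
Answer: $- \frac{253}{2282} \approx -0.11087$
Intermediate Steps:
$y{\left(r,u \right)} = 2 r \left(r + u\right)$
$\frac{y{\left(-10,-243 \right)}}{-45640} = \frac{2 \left(-10\right) \left(-10 - 243\right)}{-45640} = 2 \left(-10\right) \left(-253\right) \left(- \frac{1}{45640}\right) = 5060 \left(- \frac{1}{45640}\right) = - \frac{253}{2282}$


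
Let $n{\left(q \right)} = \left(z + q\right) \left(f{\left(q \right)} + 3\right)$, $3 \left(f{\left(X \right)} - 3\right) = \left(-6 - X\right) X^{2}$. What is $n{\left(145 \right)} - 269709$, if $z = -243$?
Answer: $\frac{310317059}{3} \approx 1.0344 \cdot 10^{8}$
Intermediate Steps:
$f{\left(X \right)} = 3 + \frac{X^{2} \left(-6 - X\right)}{3}$ ($f{\left(X \right)} = 3 + \frac{\left(-6 - X\right) X^{2}}{3} = 3 + \frac{X^{2} \left(-6 - X\right)}{3}$)
$n{\left(q \right)} = \left(-243 + q\right) \left(6 - 2 q^{2} - \frac{q^{3}}{3}\right)$ ($n{\left(q \right)} = \left(-243 + q\right) \left(\left(3 - 2 q^{2} - \frac{q^{3}}{3}\right) + 3\right) = \left(-243 + q\right) \left(6 - 2 q^{2} - \frac{q^{3}}{3}\right)$)
$n{\left(145 \right)} - 269709 = \left(-1458 + 6 \cdot 145 + 79 \cdot 145^{3} + 486 \cdot 145^{2} - \frac{145^{4}}{3}\right) - 269709 = \left(-1458 + 870 + 79 \cdot 3048625 + 486 \cdot 21025 - \frac{442050625}{3}\right) - 269709 = \left(-1458 + 870 + 240841375 + 10218150 - \frac{442050625}{3}\right) - 269709 = \frac{311126186}{3} - 269709 = \frac{310317059}{3}$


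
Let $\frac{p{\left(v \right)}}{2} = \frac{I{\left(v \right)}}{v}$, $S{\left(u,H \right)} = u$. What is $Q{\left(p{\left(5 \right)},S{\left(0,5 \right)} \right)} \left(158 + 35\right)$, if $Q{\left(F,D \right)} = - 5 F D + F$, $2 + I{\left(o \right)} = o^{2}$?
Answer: $\frac{8878}{5} \approx 1775.6$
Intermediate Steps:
$I{\left(o \right)} = -2 + o^{2}$
$p{\left(v \right)} = \frac{2 \left(-2 + v^{2}\right)}{v}$ ($p{\left(v \right)} = 2 \frac{-2 + v^{2}}{v} = \frac{2 \left(-2 + v^{2}\right)}{v}$)
$Q{\left(F,D \right)} = F - 5 D F$ ($Q{\left(F,D \right)} = - 5 D F + F = F - 5 D F$)
$Q{\left(p{\left(5 \right)},S{\left(0,5 \right)} \right)} \left(158 + 35\right) = \left(- \frac{4}{5} + 2 \cdot 5\right) \left(1 - 0\right) \left(158 + 35\right) = \left(\left(-4\right) \frac{1}{5} + 10\right) \left(1 + 0\right) 193 = \left(- \frac{4}{5} + 10\right) 1 \cdot 193 = \frac{46}{5} \cdot 1 \cdot 193 = \frac{46}{5} \cdot 193 = \frac{8878}{5}$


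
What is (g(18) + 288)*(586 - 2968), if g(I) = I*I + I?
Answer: -1500660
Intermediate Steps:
g(I) = I + I**2 (g(I) = I**2 + I = I + I**2)
(g(18) + 288)*(586 - 2968) = (18*(1 + 18) + 288)*(586 - 2968) = (18*19 + 288)*(-2382) = (342 + 288)*(-2382) = 630*(-2382) = -1500660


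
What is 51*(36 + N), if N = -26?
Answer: 510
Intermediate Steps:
51*(36 + N) = 51*(36 - 26) = 51*10 = 510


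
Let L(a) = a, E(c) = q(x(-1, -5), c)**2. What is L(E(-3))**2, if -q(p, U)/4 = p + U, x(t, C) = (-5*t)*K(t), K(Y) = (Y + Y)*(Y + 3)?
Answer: 71639296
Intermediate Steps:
K(Y) = 2*Y*(3 + Y) (K(Y) = (2*Y)*(3 + Y) = 2*Y*(3 + Y))
x(t, C) = -10*t**2*(3 + t) (x(t, C) = (-5*t)*(2*t*(3 + t)) = -10*t**2*(3 + t))
q(p, U) = -4*U - 4*p (q(p, U) = -4*(p + U) = -4*(U + p) = -4*U - 4*p)
E(c) = (80 - 4*c)**2 (E(c) = (-4*c - 40*(-1)**2*(-3 - 1*(-1)))**2 = (-4*c - 40*(-3 + 1))**2 = (-4*c - 40*(-2))**2 = (-4*c - 4*(-20))**2 = (-4*c + 80)**2 = (80 - 4*c)**2)
L(E(-3))**2 = (16*(-20 - 3)**2)**2 = (16*(-23)**2)**2 = (16*529)**2 = 8464**2 = 71639296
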